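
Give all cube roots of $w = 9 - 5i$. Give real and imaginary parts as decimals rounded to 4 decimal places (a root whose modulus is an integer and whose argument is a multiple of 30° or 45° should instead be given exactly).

|w| = sqrt(106) ≈ 10.295630, arg(w) ≈ 330.945396°
Root modulus = sqrt(106)^(1/3) ≈ 2.175459
Root arguments: θ_k = (arg(w) + 360°k)/3 for k = 0, 1, ..., 2
Compute each root as (root modulus)(cos θ_k + i sin θ_k) using full-precision intermediates, then round to 4 decimal places.
Roots: -0.7553 + 2.0401i, -1.3892 - 1.6742i, 2.1445 - 0.3660i


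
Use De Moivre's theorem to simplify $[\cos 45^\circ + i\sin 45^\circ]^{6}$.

By De Moivre: z^n = r^n(cos(nθ) + i sin(nθ))
= 1^6(cos(6*45°) + i sin(6*45°))
= 1(cos 270° + i sin 270°)
= -i


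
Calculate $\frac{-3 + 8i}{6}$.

Divisor is real, so divide each part by 6:
= -1/2 + (4/3)i


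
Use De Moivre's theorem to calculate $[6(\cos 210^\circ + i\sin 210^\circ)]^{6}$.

By De Moivre: z^n = r^n(cos(nθ) + i sin(nθ))
= 6^6(cos(6*210°) + i sin(6*210°))
= 46656(cos 180° + i sin 180°)
= -46656


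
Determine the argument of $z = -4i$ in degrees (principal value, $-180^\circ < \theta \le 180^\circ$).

a = 0 and b < 0, so z lies on the negative imaginary axis: θ = -90°


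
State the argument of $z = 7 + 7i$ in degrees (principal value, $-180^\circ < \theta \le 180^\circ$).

θ = arctan(b/a) = arctan(7/7) (quadrant-adjusted) = 45°


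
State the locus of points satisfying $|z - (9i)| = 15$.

|z - z0| = r describes a circle centered at z0 with radius r
Here z0 = 9i and r = 15
Locus: Circle centered at (0, 9) with radius 15


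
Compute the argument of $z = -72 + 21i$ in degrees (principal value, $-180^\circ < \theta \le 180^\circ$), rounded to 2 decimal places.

θ = arctan(b/a) = arctan(21/-72) (quadrant-adjusted) = 163.74°


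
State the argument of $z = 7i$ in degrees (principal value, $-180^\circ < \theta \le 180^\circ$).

a = 0 and b > 0, so z lies on the positive imaginary axis: θ = 90°


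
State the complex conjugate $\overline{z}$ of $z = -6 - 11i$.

If z = a + bi, then conjugate(z) = a - bi
conjugate(-6 - 11i) = -6 + 11i


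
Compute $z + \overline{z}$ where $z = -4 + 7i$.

z + conjugate(z) = (a + bi) + (a - bi) = 2a
= 2 * (-4) = -8


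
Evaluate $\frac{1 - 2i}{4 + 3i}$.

Multiply numerator and denominator by conjugate (4 - 3i):
= (1 - 2i)(4 - 3i) / (4^2 + 3^2)
= (-2 - 11i) / 25
= -2/25 - (11/25)i


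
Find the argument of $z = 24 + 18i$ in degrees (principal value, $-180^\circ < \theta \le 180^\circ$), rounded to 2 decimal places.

θ = arctan(b/a) = arctan(18/24) (quadrant-adjusted) = 36.87°


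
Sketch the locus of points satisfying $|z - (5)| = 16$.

|z - z0| = r describes a circle centered at z0 with radius r
Here z0 = 5 and r = 16
Locus: Circle centered at (5, 0) with radius 16


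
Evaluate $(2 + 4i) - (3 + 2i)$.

(2 - 3) + (4 - 2)i = -1 + 2i


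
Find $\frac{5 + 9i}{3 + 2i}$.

Multiply numerator and denominator by conjugate (3 - 2i):
= (5 + 9i)(3 - 2i) / (3^2 + 2^2)
= (33 + 17i) / 13
= 33/13 + (17/13)i


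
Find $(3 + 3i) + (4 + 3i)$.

(3 + 4) + (3 + 3)i = 7 + 6i


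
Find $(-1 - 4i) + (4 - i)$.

(-1 + 4) + (-4 + (-1))i = 3 - 5i


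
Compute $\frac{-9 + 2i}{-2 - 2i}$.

Multiply numerator and denominator by conjugate (-2 + 2i):
= (-9 + 2i)(-2 + 2i) / ((-2)^2 + (-2)^2)
= (14 - 22i) / 8
Divide through by 2: (7 - 11i) / 4
= 7/4 - (11/4)i


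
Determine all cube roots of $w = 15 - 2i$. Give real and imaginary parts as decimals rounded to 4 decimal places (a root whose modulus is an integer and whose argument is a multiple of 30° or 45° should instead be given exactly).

|w| = sqrt(229) ≈ 15.132746, arg(w) ≈ 352.405357°
Root modulus = sqrt(229)^(1/3) ≈ 2.473466
Root arguments: θ_k = (arg(w) + 360°k)/3 for k = 0, 1, ..., 2
Compute each root as (root modulus)(cos θ_k + i sin θ_k) using full-precision intermediates, then round to 4 decimal places.
Roots: -1.1409 + 2.1946i, -1.3301 - 2.0854i, 2.4711 - 0.1093i


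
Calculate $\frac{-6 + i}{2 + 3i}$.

Multiply numerator and denominator by conjugate (2 - 3i):
= (-6 + i)(2 - 3i) / (2^2 + 3^2)
= (-9 + 20i) / 13
= -9/13 + (20/13)i


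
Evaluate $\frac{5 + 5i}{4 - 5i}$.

Multiply numerator and denominator by conjugate (4 + 5i):
= (5 + 5i)(4 + 5i) / (4^2 + (-5)^2)
= (-5 + 45i) / 41
= -5/41 + (45/41)i


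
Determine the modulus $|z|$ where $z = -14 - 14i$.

|z| = sqrt(a^2 + b^2) = sqrt((-14)^2 + (-14)^2) = sqrt(392) = sqrt(392)


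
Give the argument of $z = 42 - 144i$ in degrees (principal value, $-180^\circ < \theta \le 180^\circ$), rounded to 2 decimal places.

θ = arctan(b/a) = arctan(-144/42) (quadrant-adjusted) = -73.74°


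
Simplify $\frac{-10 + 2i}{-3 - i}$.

Multiply numerator and denominator by conjugate (-3 + i):
= (-10 + 2i)(-3 + i) / ((-3)^2 + (-1)^2)
= (28 - 16i) / 10
Divide through by 2: (14 - 8i) / 5
= 14/5 - (8/5)i


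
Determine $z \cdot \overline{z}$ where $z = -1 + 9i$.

z * conjugate(z) = |z|^2 = a^2 + b^2
= (-1)^2 + 9^2 = 82


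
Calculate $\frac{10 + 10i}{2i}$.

Multiply numerator and denominator by conjugate (-2i):
= (10 + 10i)(-2i) / (0^2 + 2^2)
= (20 - 20i) / 4
= 5 - 5i


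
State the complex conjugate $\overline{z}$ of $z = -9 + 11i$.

If z = a + bi, then conjugate(z) = a - bi
conjugate(-9 + 11i) = -9 - 11i


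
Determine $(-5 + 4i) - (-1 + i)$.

(-5 - (-1)) + (4 - 1)i = -4 + 3i


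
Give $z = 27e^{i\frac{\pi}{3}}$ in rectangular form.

a = r cos θ = 27 * 1/2 = 27/2
b = r sin θ = 27 * sqrt(3)/2 = 27*sqrt(3)/2
z = 27/2 + (27*sqrt(3)/2)i


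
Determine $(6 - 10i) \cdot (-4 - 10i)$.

(a1*a2 - b1*b2) + (a1*b2 + b1*a2)i
= (-24 - 100) + (-60 + 40)i
= -124 - 20i


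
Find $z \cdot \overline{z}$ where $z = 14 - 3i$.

z * conjugate(z) = |z|^2 = a^2 + b^2
= 14^2 + (-3)^2 = 205


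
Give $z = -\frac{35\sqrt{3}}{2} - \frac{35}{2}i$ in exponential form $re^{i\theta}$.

r = |z| = sqrt((-35*sqrt(3)/2)^2 + (-35/2)^2) = sqrt(3675/4 + 1225/4) = sqrt(1225) = 35
θ = arctan(b/a) = arctan(-17.5/-30.3109) (quadrant-adjusted) = 210° = 7π/6
z = 35e^(i*7π/6)


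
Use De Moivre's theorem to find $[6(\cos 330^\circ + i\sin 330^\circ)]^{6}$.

By De Moivre: z^n = r^n(cos(nθ) + i sin(nθ))
= 6^6(cos(6*330°) + i sin(6*330°))
= 46656(cos 180° + i sin 180°)
= -46656


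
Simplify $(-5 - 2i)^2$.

(a + bi)^2 = a^2 - b^2 + 2abi
= (-5)^2 - (-2)^2 + 2*(-5)*(-2)i
= 21 + 20i


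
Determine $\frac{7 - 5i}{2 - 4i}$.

Multiply numerator and denominator by conjugate (2 + 4i):
= (7 - 5i)(2 + 4i) / (2^2 + (-4)^2)
= (34 + 18i) / 20
Divide through by 2: (17 + 9i) / 10
= 17/10 + (9/10)i


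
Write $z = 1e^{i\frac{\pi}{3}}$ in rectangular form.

a = r cos θ = 1 * 1/2 = 1/2
b = r sin θ = 1 * sqrt(3)/2 = sqrt(3)/2
z = 1/2 + (sqrt(3)/2)i


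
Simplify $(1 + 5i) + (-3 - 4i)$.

(1 + (-3)) + (5 + (-4))i = -2 + i


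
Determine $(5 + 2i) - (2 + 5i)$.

(5 - 2) + (2 - 5)i = 3 - 3i


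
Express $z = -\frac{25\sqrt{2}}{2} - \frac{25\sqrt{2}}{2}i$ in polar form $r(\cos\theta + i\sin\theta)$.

r = |z| = sqrt(a^2 + b^2) = sqrt((-25*sqrt(2)/2)^2 + (-25*sqrt(2)/2)^2) = sqrt(625/2 + 625/2) = sqrt(625) = 25
θ = arctan(b/a) = arctan(-17.6777/-17.6777) (quadrant-adjusted) = 225°
z = 25(cos 225° + i sin 225°)


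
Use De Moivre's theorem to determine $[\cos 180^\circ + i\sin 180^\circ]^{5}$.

By De Moivre: z^n = r^n(cos(nθ) + i sin(nθ))
= 1^5(cos(5*180°) + i sin(5*180°))
= 1(cos 180° + i sin 180°)
= -1


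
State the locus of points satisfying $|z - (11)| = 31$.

|z - z0| = r describes a circle centered at z0 with radius r
Here z0 = 11 and r = 31
Locus: Circle centered at (11, 0) with radius 31


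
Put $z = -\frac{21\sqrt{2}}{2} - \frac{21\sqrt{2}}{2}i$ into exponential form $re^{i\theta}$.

r = |z| = sqrt((-21*sqrt(2)/2)^2 + (-21*sqrt(2)/2)^2) = sqrt(441/2 + 441/2) = sqrt(441) = 21
θ = arctan(b/a) = arctan(-14.8492/-14.8492) (quadrant-adjusted) = -135° = -3π/4
z = 21e^(-i*3π/4)


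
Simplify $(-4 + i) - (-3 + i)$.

(-4 - (-3)) + (1 - 1)i = -1


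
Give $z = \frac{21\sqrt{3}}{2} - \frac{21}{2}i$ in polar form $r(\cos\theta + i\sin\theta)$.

r = |z| = sqrt(a^2 + b^2) = sqrt((21*sqrt(3)/2)^2 + (-21/2)^2) = sqrt(1323/4 + 441/4) = sqrt(441) = 21
θ = arctan(b/a) = arctan(-10.5/18.1865) (quadrant-adjusted) = 330°
z = 21(cos 330° + i sin 330°)


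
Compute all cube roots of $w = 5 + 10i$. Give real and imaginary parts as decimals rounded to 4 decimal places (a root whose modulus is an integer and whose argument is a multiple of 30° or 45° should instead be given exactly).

|w| = sqrt(125) ≈ 11.180340, arg(w) ≈ 63.434949°
Root modulus = sqrt(125)^(1/3) ≈ 2.236068
Root arguments: θ_k = (arg(w) + 360°k)/3 for k = 0, 1, ..., 2
Compute each root as (root modulus)(cos θ_k + i sin θ_k) using full-precision intermediates, then round to 4 decimal places.
Roots: 2.0855 + 0.8066i, -1.7413 + 1.4028i, -0.3442 - 2.2094i


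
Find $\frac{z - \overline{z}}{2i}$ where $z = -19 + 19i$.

z - conjugate(z) = 2bi
(z - conjugate(z))/(2i) = 2bi/(2i) = b = 19


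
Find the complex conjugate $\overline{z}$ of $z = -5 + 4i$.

If z = a + bi, then conjugate(z) = a - bi
conjugate(-5 + 4i) = -5 - 4i


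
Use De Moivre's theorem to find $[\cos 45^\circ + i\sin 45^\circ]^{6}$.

By De Moivre: z^n = r^n(cos(nθ) + i sin(nθ))
= 1^6(cos(6*45°) + i sin(6*45°))
= 1(cos 270° + i sin 270°)
= -i


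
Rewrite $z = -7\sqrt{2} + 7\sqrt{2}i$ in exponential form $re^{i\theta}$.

r = |z| = sqrt((-7*sqrt(2))^2 + (7*sqrt(2))^2) = sqrt(98 + 98) = sqrt(196) = 14
θ = arctan(b/a) = arctan(9.8995/-9.8995) (quadrant-adjusted) = 135° = 3π/4
z = 14e^(i*3π/4)


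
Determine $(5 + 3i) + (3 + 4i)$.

(5 + 3) + (3 + 4)i = 8 + 7i


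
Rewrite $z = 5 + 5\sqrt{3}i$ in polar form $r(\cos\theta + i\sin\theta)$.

r = |z| = sqrt(a^2 + b^2) = sqrt((5)^2 + (5*sqrt(3))^2) = sqrt(25 + 75) = sqrt(100) = 10
θ = arctan(b/a) = arctan(8.6603/5) (quadrant-adjusted) = 60°
z = 10(cos 60° + i sin 60°)


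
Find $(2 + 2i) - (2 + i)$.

(2 - 2) + (2 - 1)i = i


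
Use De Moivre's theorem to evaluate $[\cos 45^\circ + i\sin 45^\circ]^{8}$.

By De Moivre: z^n = r^n(cos(nθ) + i sin(nθ))
= 1^8(cos(8*45°) + i sin(8*45°))
= 1(cos 0° + i sin 0°)
= 1


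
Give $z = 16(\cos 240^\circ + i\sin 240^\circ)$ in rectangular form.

a = r cos θ = 16 * -1/2 = -8
b = r sin θ = 16 * -sqrt(3)/2 = -8*sqrt(3)
z = -8 - 8*sqrt(3)i


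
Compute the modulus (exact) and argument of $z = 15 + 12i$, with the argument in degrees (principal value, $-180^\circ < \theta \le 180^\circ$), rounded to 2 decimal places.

|z| = sqrt(15^2 + 12^2) = sqrt(369)
arg(z) = arctan(b/a) = arctan(12/15) (quadrant-adjusted) = 38.66°


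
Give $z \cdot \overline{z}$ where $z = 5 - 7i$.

z * conjugate(z) = |z|^2 = a^2 + b^2
= 5^2 + (-7)^2 = 74


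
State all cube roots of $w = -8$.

|w| = 8, arg(w) = 180°
Root modulus = 8^(1/3) = 2
Root arguments: θ_k = (180° + 360°k)/3 for k = 0, 1, ..., 2
Roots: 1 + sqrt(3)i, -2, 1 - sqrt(3)i


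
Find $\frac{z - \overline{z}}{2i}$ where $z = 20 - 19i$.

z - conjugate(z) = 2bi
(z - conjugate(z))/(2i) = 2bi/(2i) = b = -19


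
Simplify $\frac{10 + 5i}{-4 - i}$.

Multiply numerator and denominator by conjugate (-4 + i):
= (10 + 5i)(-4 + i) / ((-4)^2 + (-1)^2)
= (-45 - 10i) / 17
= -45/17 - (10/17)i


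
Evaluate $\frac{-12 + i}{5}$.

Divisor is real, so divide each part by 5:
= -12/5 + (1/5)i


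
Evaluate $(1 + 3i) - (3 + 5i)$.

(1 - 3) + (3 - 5)i = -2 - 2i


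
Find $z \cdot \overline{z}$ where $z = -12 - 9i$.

z * conjugate(z) = |z|^2 = a^2 + b^2
= (-12)^2 + (-9)^2 = 225


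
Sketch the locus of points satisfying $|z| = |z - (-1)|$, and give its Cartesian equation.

|z - z1| = |z - z2| means z is equidistant from z1 and z2,
i.e. the perpendicular bisector of the segment from (0, 0) to (-1, 0) (midpoint (-1/2, 0)).
With z = x + yi, square both sides:
(x - 0)^2 + (y - 0)^2 = (x - (-1))^2 + (y - 0)^2
The x^2 and y^2 terms cancel: -2x + 0y = 1 - 0 = 1
Simplify: x = -1/2
Locus: Perpendicular bisector of the segment from (0, 0) to (-1, 0): the line x = -1/2


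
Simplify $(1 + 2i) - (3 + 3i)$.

(1 - 3) + (2 - 3)i = -2 - i


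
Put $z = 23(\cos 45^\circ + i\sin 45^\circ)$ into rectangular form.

a = r cos θ = 23 * sqrt(2)/2 = 23*sqrt(2)/2
b = r sin θ = 23 * sqrt(2)/2 = 23*sqrt(2)/2
z = 23*sqrt(2)/2 + (23*sqrt(2)/2)i


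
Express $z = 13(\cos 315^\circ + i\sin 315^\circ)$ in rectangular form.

a = r cos θ = 13 * sqrt(2)/2 = 13*sqrt(2)/2
b = r sin θ = 13 * -sqrt(2)/2 = -13*sqrt(2)/2
z = 13*sqrt(2)/2 - (13*sqrt(2)/2)i


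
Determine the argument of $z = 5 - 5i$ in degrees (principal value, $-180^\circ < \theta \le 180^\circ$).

θ = arctan(b/a) = arctan(-5/5) (quadrant-adjusted) = -45°


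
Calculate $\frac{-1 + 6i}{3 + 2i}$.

Multiply numerator and denominator by conjugate (3 - 2i):
= (-1 + 6i)(3 - 2i) / (3^2 + 2^2)
= (9 + 20i) / 13
= 9/13 + (20/13)i


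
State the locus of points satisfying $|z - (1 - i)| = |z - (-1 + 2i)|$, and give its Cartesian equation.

|z - z1| = |z - z2| means z is equidistant from z1 and z2,
i.e. the perpendicular bisector of the segment from (1, -1) to (-1, 2) (midpoint (0, 1/2)).
With z = x + yi, square both sides:
(x - 1)^2 + (y - (-1))^2 = (x - (-1))^2 + (y - 2)^2
The x^2 and y^2 terms cancel: -4x + 6y = 5 - 2 = 3
Simplify: 4x - 6y = -3
Locus: Perpendicular bisector of the segment from (1, -1) to (-1, 2): the line 4x - 6y = -3


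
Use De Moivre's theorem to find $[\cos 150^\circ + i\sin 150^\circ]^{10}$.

By De Moivre: z^n = r^n(cos(nθ) + i sin(nθ))
= 1^10(cos(10*150°) + i sin(10*150°))
= 1(cos 60° + i sin 60°)
= 1/2 + (sqrt(3)/2)i


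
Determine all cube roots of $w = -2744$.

|w| = 2744, arg(w) = 180°
Root modulus = 2744^(1/3) = 14
Root arguments: θ_k = (180° + 360°k)/3 for k = 0, 1, ..., 2
Roots: 7 + 7*sqrt(3)i, -14, 7 - 7*sqrt(3)i


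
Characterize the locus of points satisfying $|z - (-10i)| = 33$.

|z - z0| = r describes a circle centered at z0 with radius r
Here z0 = -10i and r = 33
Locus: Circle centered at (0, -10) with radius 33


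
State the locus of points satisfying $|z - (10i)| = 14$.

|z - z0| = r describes a circle centered at z0 with radius r
Here z0 = 10i and r = 14
Locus: Circle centered at (0, 10) with radius 14


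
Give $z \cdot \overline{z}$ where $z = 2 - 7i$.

z * conjugate(z) = |z|^2 = a^2 + b^2
= 2^2 + (-7)^2 = 53


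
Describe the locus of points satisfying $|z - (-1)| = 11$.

|z - z0| = r describes a circle centered at z0 with radius r
Here z0 = -1 and r = 11
Locus: Circle centered at (-1, 0) with radius 11


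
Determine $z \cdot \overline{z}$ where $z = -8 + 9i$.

z * conjugate(z) = |z|^2 = a^2 + b^2
= (-8)^2 + 9^2 = 145


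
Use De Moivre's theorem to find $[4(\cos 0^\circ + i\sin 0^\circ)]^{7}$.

By De Moivre: z^n = r^n(cos(nθ) + i sin(nθ))
= 4^7(cos(7*0°) + i sin(7*0°))
= 16384(cos 0° + i sin 0°)
= 16384


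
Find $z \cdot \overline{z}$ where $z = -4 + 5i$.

z * conjugate(z) = |z|^2 = a^2 + b^2
= (-4)^2 + 5^2 = 41


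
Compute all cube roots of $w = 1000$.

|w| = 1000, arg(w) = 0°
Root modulus = 1000^(1/3) = 10
Root arguments: θ_k = (0° + 360°k)/3 for k = 0, 1, ..., 2
Roots: 10, -5 + 5*sqrt(3)i, -5 - 5*sqrt(3)i


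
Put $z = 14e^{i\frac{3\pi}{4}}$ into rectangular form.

a = r cos θ = 14 * -sqrt(2)/2 = -7*sqrt(2)
b = r sin θ = 14 * sqrt(2)/2 = 7*sqrt(2)
z = -7*sqrt(2) + 7*sqrt(2)i


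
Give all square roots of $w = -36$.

|w| = 36, arg(w) = 180°
Root modulus = 36^(1/2) = 6
Root arguments: θ_k = (180° + 360°k)/2 for k = 0, 1, ..., 1
Roots: 6i, -6i


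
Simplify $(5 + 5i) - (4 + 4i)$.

(5 - 4) + (5 - 4)i = 1 + i


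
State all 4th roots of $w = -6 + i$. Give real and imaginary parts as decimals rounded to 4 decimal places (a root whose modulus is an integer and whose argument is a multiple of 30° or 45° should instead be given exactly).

|w| = sqrt(37) ≈ 6.082763, arg(w) ≈ 170.537678°
Root modulus = sqrt(37)^(1/4) ≈ 1.570454
Root arguments: θ_k = (arg(w) + 360°k)/4 for k = 0, 1, ..., 3
Compute each root as (root modulus)(cos θ_k + i sin θ_k) using full-precision intermediates, then round to 4 decimal places.
Roots: 1.1554 + 1.0637i, -1.0637 + 1.1554i, -1.1554 - 1.0637i, 1.0637 - 1.1554i


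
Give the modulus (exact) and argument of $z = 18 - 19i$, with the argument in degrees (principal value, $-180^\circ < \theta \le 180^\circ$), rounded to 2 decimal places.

|z| = sqrt(18^2 + (-19)^2) = sqrt(685)
arg(z) = arctan(b/a) = arctan(-19/18) (quadrant-adjusted) = -46.55°


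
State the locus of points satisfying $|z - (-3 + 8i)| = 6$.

|z - z0| = r describes a circle centered at z0 with radius r
Here z0 = -3 + 8i and r = 6
Locus: Circle centered at (-3, 8) with radius 6


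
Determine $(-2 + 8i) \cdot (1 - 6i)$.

(a1*a2 - b1*b2) + (a1*b2 + b1*a2)i
= (-2 - (-48)) + (12 + 8)i
= 46 + 20i


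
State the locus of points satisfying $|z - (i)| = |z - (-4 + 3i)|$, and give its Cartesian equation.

|z - z1| = |z - z2| means z is equidistant from z1 and z2,
i.e. the perpendicular bisector of the segment from (0, 1) to (-4, 3) (midpoint (-2, 2)).
With z = x + yi, square both sides:
(x - 0)^2 + (y - 1)^2 = (x - (-4))^2 + (y - 3)^2
The x^2 and y^2 terms cancel: -8x + 4y = 25 - 1 = 24
Simplify: 2x - y = -6
Locus: Perpendicular bisector of the segment from (0, 1) to (-4, 3): the line 2x - y = -6


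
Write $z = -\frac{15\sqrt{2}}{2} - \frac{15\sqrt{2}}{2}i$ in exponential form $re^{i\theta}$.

r = |z| = sqrt((-15*sqrt(2)/2)^2 + (-15*sqrt(2)/2)^2) = sqrt(225/2 + 225/2) = sqrt(225) = 15
θ = arctan(b/a) = arctan(-10.6066/-10.6066) (quadrant-adjusted) = -135° = -3π/4
z = 15e^(-i*3π/4)


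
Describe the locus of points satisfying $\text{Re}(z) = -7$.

Re(z) = x where z = x + yi; the equation x = -7 is satisfied by all points with that x-coordinate
Locus: Vertical line x = -7


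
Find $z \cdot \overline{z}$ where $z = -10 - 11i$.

z * conjugate(z) = |z|^2 = a^2 + b^2
= (-10)^2 + (-11)^2 = 221


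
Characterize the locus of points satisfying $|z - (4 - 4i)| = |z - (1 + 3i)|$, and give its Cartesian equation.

|z - z1| = |z - z2| means z is equidistant from z1 and z2,
i.e. the perpendicular bisector of the segment from (4, -4) to (1, 3) (midpoint (5/2, -1/2)).
With z = x + yi, square both sides:
(x - 4)^2 + (y - (-4))^2 = (x - 1)^2 + (y - 3)^2
The x^2 and y^2 terms cancel: -6x + 14y = 10 - 32 = -22
Simplify: 3x - 7y = 11
Locus: Perpendicular bisector of the segment from (4, -4) to (1, 3): the line 3x - 7y = 11


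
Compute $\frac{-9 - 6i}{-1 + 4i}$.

Multiply numerator and denominator by conjugate (-1 - 4i):
= (-9 - 6i)(-1 - 4i) / ((-1)^2 + 4^2)
= (-15 + 42i) / 17
= -15/17 + (42/17)i


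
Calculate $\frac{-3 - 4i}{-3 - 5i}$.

Multiply numerator and denominator by conjugate (-3 + 5i):
= (-3 - 4i)(-3 + 5i) / ((-3)^2 + (-5)^2)
= (29 - 3i) / 34
= 29/34 - (3/34)i


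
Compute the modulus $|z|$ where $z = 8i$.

|z| = sqrt(a^2 + b^2) = sqrt(0^2 + 8^2) = sqrt(64) = 8


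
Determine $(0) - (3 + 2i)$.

(0 - 3) + (0 - 2)i = -3 - 2i


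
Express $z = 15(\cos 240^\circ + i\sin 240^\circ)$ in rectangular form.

a = r cos θ = 15 * -1/2 = -15/2
b = r sin θ = 15 * -sqrt(3)/2 = -15*sqrt(3)/2
z = -15/2 - (15*sqrt(3)/2)i


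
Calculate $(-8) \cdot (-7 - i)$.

(a1*a2 - b1*b2) + (a1*b2 + b1*a2)i
= (56 - 0) + (8 + 0)i
= 56 + 8i


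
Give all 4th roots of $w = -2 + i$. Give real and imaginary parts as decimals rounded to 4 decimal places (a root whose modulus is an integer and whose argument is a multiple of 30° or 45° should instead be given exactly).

|w| = sqrt(5) ≈ 2.236068, arg(w) ≈ 153.434949°
Root modulus = sqrt(5)^(1/4) ≈ 1.222845
Root arguments: θ_k = (arg(w) + 360°k)/4 for k = 0, 1, ..., 3
Compute each root as (root modulus)(cos θ_k + i sin θ_k) using full-precision intermediates, then round to 4 decimal places.
Roots: 0.9589 + 0.7589i, -0.7589 + 0.9589i, -0.9589 - 0.7589i, 0.7589 - 0.9589i


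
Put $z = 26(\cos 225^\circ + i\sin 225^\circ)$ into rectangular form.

a = r cos θ = 26 * -sqrt(2)/2 = -13*sqrt(2)
b = r sin θ = 26 * -sqrt(2)/2 = -13*sqrt(2)
z = -13*sqrt(2) - 13*sqrt(2)i


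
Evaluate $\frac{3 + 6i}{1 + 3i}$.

Multiply numerator and denominator by conjugate (1 - 3i):
= (3 + 6i)(1 - 3i) / (1^2 + 3^2)
= (21 - 3i) / 10
= 21/10 - (3/10)i


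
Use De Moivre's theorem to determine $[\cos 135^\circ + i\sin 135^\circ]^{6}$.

By De Moivre: z^n = r^n(cos(nθ) + i sin(nθ))
= 1^6(cos(6*135°) + i sin(6*135°))
= 1(cos 90° + i sin 90°)
= i


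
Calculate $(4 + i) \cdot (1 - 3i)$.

(a1*a2 - b1*b2) + (a1*b2 + b1*a2)i
= (4 - (-3)) + (-12 + 1)i
= 7 - 11i


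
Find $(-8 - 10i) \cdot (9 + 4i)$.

(a1*a2 - b1*b2) + (a1*b2 + b1*a2)i
= (-72 - (-40)) + (-32 + (-90))i
= -32 - 122i


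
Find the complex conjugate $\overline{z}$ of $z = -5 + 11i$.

If z = a + bi, then conjugate(z) = a - bi
conjugate(-5 + 11i) = -5 - 11i


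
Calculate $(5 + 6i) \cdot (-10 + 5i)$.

(a1*a2 - b1*b2) + (a1*b2 + b1*a2)i
= (-50 - 30) + (25 + (-60))i
= -80 - 35i


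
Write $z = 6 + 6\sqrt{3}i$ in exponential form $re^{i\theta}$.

r = |z| = sqrt((6)^2 + (6*sqrt(3))^2) = sqrt(36 + 108) = sqrt(144) = 12
θ = arctan(b/a) = arctan(10.3923/6) (quadrant-adjusted) = 60° = π/3
z = 12e^(i*π/3)


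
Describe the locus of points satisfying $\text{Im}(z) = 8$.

Im(z) = y where z = x + yi; the equation y = 8 is satisfied by all points with that y-coordinate
Locus: Horizontal line y = 8


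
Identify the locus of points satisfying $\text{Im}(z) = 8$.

Im(z) = y where z = x + yi; the equation y = 8 is satisfied by all points with that y-coordinate
Locus: Horizontal line y = 8


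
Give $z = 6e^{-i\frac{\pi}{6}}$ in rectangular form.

a = r cos θ = 6 * sqrt(3)/2 = 3*sqrt(3)
b = r sin θ = 6 * -1/2 = -3
z = 3*sqrt(3) - 3i


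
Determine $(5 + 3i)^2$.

(a + bi)^2 = a^2 - b^2 + 2abi
= 5^2 - 3^2 + 2*5*3i
= 16 + 30i


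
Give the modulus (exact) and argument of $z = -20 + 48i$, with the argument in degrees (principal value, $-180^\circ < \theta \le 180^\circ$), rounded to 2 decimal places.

|z| = sqrt((-20)^2 + 48^2) = 52
arg(z) = arctan(b/a) = arctan(48/-20) (quadrant-adjusted) = 112.62°


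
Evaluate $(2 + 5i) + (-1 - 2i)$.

(2 + (-1)) + (5 + (-2))i = 1 + 3i


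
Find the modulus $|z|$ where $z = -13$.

|z| = sqrt(a^2 + b^2) = sqrt((-13)^2 + 0^2) = sqrt(169) = 13


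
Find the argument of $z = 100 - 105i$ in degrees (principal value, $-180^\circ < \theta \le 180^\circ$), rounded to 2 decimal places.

θ = arctan(b/a) = arctan(-105/100) (quadrant-adjusted) = -46.40°


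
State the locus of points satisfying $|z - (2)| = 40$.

|z - z0| = r describes a circle centered at z0 with radius r
Here z0 = 2 and r = 40
Locus: Circle centered at (2, 0) with radius 40


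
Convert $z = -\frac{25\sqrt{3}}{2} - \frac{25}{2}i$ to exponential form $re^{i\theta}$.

r = |z| = sqrt((-25*sqrt(3)/2)^2 + (-25/2)^2) = sqrt(1875/4 + 625/4) = sqrt(625) = 25
θ = arctan(b/a) = arctan(-12.5/-21.6506) (quadrant-adjusted) = -150° = -5π/6
z = 25e^(-i*5π/6)


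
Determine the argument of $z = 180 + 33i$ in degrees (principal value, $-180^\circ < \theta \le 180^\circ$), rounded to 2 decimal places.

θ = arctan(b/a) = arctan(33/180) (quadrant-adjusted) = 10.39°


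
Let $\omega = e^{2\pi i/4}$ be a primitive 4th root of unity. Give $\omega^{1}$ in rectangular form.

ω^1 = e^(2πi·1/4) = e^(i·1π/2)
= cos(1π/2) + i sin(1π/2)
= i


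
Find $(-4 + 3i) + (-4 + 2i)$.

(-4 + (-4)) + (3 + 2)i = -8 + 5i


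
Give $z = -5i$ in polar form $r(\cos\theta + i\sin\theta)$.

r = |z| = sqrt(a^2 + b^2) = sqrt((0)^2 + (-5)^2) = sqrt(0 + 25) = sqrt(25) = 5
a = 0 and b < 0, so z lies on the negative imaginary axis: θ = 270°
z = 5(cos 270° + i sin 270°)


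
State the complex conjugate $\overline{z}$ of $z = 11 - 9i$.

If z = a + bi, then conjugate(z) = a - bi
conjugate(11 - 9i) = 11 + 9i


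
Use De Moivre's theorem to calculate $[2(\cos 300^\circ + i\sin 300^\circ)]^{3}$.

By De Moivre: z^n = r^n(cos(nθ) + i sin(nθ))
= 2^3(cos(3*300°) + i sin(3*300°))
= 8(cos 180° + i sin 180°)
= -8


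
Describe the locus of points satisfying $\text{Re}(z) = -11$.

Re(z) = x where z = x + yi; the equation x = -11 is satisfied by all points with that x-coordinate
Locus: Vertical line x = -11


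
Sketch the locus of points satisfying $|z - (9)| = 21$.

|z - z0| = r describes a circle centered at z0 with radius r
Here z0 = 9 and r = 21
Locus: Circle centered at (9, 0) with radius 21


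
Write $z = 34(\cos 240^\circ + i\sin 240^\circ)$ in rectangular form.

a = r cos θ = 34 * -1/2 = -17
b = r sin θ = 34 * -sqrt(3)/2 = -17*sqrt(3)
z = -17 - 17*sqrt(3)i


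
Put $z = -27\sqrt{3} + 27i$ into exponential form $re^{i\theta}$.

r = |z| = sqrt((-27*sqrt(3))^2 + (27)^2) = sqrt(2187 + 729) = sqrt(2916) = 54
θ = arctan(b/a) = arctan(27/-46.7654) (quadrant-adjusted) = 150° = 5π/6
z = 54e^(i*5π/6)


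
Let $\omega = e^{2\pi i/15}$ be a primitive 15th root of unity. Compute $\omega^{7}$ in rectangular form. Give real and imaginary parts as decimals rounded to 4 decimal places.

ω^7 = e^(2πi·7/15) = e^(i·14π/15)
= cos(14π/15) + i sin(14π/15)
= -0.9781 + 0.2079i


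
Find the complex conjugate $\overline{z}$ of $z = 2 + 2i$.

If z = a + bi, then conjugate(z) = a - bi
conjugate(2 + 2i) = 2 - 2i


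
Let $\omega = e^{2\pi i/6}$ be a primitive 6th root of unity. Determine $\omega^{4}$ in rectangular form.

ω^4 = e^(2πi·4/6) = e^(i·4π/3)
= cos(4π/3) + i sin(4π/3)
= -1/2 - (sqrt(3)/2)i


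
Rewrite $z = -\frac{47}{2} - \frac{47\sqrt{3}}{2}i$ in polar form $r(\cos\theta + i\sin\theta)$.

r = |z| = sqrt(a^2 + b^2) = sqrt((-47/2)^2 + (-47*sqrt(3)/2)^2) = sqrt(2209/4 + 6627/4) = sqrt(2209) = 47
θ = arctan(b/a) = arctan(-40.7032/-23.5) (quadrant-adjusted) = 240°
z = 47(cos 240° + i sin 240°)


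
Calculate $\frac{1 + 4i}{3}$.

Divisor is real, so divide each part by 3:
= 1/3 + (4/3)i


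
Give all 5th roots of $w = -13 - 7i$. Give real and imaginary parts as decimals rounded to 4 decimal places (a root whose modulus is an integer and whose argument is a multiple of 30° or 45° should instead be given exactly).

|w| = sqrt(218) ≈ 14.764823, arg(w) ≈ 208.300756°
Root modulus = sqrt(218)^(1/5) ≈ 1.713348
Root arguments: θ_k = (arg(w) + 360°k)/5 for k = 0, 1, ..., 4
Compute each root as (root modulus)(cos θ_k + i sin θ_k) using full-precision intermediates, then round to 4 decimal places.
Roots: 1.2800 + 1.1389i, -0.6876 + 1.5693i, -1.7050 - 0.1690i, -0.3662 - 1.6738i, 1.4787 - 0.8655i


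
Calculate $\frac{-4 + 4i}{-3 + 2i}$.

Multiply numerator and denominator by conjugate (-3 - 2i):
= (-4 + 4i)(-3 - 2i) / ((-3)^2 + 2^2)
= (20 - 4i) / 13
= 20/13 - (4/13)i


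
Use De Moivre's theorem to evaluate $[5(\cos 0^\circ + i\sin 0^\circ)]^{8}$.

By De Moivre: z^n = r^n(cos(nθ) + i sin(nθ))
= 5^8(cos(8*0°) + i sin(8*0°))
= 390625(cos 0° + i sin 0°)
= 390625


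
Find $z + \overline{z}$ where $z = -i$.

z + conjugate(z) = (a + bi) + (a - bi) = 2a
= 2 * 0 = 0


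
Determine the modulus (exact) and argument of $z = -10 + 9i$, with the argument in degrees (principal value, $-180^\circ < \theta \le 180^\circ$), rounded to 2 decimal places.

|z| = sqrt((-10)^2 + 9^2) = sqrt(181)
arg(z) = arctan(b/a) = arctan(9/-10) (quadrant-adjusted) = 138.01°


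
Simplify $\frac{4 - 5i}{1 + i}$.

Multiply numerator and denominator by conjugate (1 - i):
= (4 - 5i)(1 - i) / (1^2 + 1^2)
= (-1 - 9i) / 2
= -1/2 - (9/2)i


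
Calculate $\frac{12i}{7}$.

Divisor is real, so divide each part by 7:
= 0 + (12/7)i


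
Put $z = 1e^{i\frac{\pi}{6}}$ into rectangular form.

a = r cos θ = 1 * sqrt(3)/2 = sqrt(3)/2
b = r sin θ = 1 * 1/2 = 1/2
z = sqrt(3)/2 + (1/2)i


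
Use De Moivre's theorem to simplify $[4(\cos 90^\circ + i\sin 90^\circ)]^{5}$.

By De Moivre: z^n = r^n(cos(nθ) + i sin(nθ))
= 4^5(cos(5*90°) + i sin(5*90°))
= 1024(cos 90° + i sin 90°)
= 1024i


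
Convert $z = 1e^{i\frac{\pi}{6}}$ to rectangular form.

a = r cos θ = 1 * sqrt(3)/2 = sqrt(3)/2
b = r sin θ = 1 * 1/2 = 1/2
z = sqrt(3)/2 + (1/2)i


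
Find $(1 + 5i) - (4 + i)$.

(1 - 4) + (5 - 1)i = -3 + 4i


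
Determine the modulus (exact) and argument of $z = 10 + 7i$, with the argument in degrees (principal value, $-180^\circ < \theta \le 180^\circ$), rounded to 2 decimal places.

|z| = sqrt(10^2 + 7^2) = sqrt(149)
arg(z) = arctan(b/a) = arctan(7/10) (quadrant-adjusted) = 34.99°


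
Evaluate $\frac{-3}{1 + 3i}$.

Multiply numerator and denominator by conjugate (1 - 3i):
= (-3)(1 - 3i) / (1^2 + 3^2)
= (-3 + 9i) / 10
= -3/10 + (9/10)i


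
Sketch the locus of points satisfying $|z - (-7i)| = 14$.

|z - z0| = r describes a circle centered at z0 with radius r
Here z0 = -7i and r = 14
Locus: Circle centered at (0, -7) with radius 14


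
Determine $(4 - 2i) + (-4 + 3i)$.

(4 + (-4)) + (-2 + 3)i = i


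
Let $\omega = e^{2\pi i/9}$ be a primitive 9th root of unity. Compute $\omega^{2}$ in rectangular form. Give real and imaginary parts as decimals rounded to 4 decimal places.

ω^2 = e^(2πi·2/9) = e^(i·4π/9)
= cos(4π/9) + i sin(4π/9)
= 0.1736 + 0.9848i


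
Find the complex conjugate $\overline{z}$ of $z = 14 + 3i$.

If z = a + bi, then conjugate(z) = a - bi
conjugate(14 + 3i) = 14 - 3i


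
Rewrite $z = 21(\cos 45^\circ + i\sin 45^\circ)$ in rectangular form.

a = r cos θ = 21 * sqrt(2)/2 = 21*sqrt(2)/2
b = r sin θ = 21 * sqrt(2)/2 = 21*sqrt(2)/2
z = 21*sqrt(2)/2 + (21*sqrt(2)/2)i


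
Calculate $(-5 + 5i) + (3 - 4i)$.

(-5 + 3) + (5 + (-4))i = -2 + i


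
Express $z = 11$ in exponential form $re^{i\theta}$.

r = |z| = sqrt((11)^2 + (0)^2) = sqrt(121 + 0) = sqrt(121) = 11
b = 0 and a > 0, so z lies on the positive real axis: θ = 0
z = 11e^(i*0) = 11


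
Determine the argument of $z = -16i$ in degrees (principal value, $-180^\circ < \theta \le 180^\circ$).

a = 0 and b < 0, so z lies on the negative imaginary axis: θ = -90°


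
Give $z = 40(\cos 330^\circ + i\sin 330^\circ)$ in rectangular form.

a = r cos θ = 40 * sqrt(3)/2 = 20*sqrt(3)
b = r sin θ = 40 * -1/2 = -20
z = 20*sqrt(3) - 20i


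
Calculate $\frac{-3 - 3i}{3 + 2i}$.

Multiply numerator and denominator by conjugate (3 - 2i):
= (-3 - 3i)(3 - 2i) / (3^2 + 2^2)
= (-15 - 3i) / 13
= -15/13 - (3/13)i


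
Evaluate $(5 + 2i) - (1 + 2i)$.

(5 - 1) + (2 - 2)i = 4


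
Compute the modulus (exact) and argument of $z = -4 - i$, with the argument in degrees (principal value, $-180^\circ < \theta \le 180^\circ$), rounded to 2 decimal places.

|z| = sqrt((-4)^2 + (-1)^2) = sqrt(17)
arg(z) = arctan(b/a) = arctan(-1/-4) (quadrant-adjusted) = -165.96°


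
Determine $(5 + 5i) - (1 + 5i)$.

(5 - 1) + (5 - 5)i = 4


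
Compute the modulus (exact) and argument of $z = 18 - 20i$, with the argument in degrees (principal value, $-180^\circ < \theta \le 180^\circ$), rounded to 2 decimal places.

|z| = sqrt(18^2 + (-20)^2) = sqrt(724)
arg(z) = arctan(b/a) = arctan(-20/18) (quadrant-adjusted) = -48.01°


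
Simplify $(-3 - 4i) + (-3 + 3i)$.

(-3 + (-3)) + (-4 + 3)i = -6 - i


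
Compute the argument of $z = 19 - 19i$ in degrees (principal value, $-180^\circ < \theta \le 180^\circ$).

θ = arctan(b/a) = arctan(-19/19) (quadrant-adjusted) = -45°


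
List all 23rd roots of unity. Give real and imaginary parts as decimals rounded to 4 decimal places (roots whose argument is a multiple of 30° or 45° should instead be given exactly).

ω_k = e^(2πik/23) = cos(2πk/23) + i sin(2πk/23) for k = 0, 1, ..., 22
Roots: 1, 0.9629 + 0.2698i, 0.8544 + 0.5196i, 0.6826 + 0.7308i, 0.4601 + 0.8879i, 0.2035 + 0.9791i, -0.0682 + 0.9977i, -0.3349 + 0.9423i, -0.5767 + 0.8170i, -0.7757 + 0.6311i, -0.9172 + 0.3984i, -0.9907 + 0.1362i, -0.9907 - 0.1362i, -0.9172 - 0.3984i, -0.7757 - 0.6311i, -0.5767 - 0.8170i, -0.3349 - 0.9423i, -0.0682 - 0.9977i, 0.2035 - 0.9791i, 0.4601 - 0.8879i, 0.6826 - 0.7308i, 0.8544 - 0.5196i, 0.9629 - 0.2698i


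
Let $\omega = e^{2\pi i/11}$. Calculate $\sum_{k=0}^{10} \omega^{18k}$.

Let ζ = ω^18 = e^(2πi·18/11). Since 11 ∤ 18, ζ ≠ 1.
Sum = Σ_{k=0}^{10} ζ^k = (ζ^11 - 1)/(ζ - 1) = (ω^{18·11} - 1)/(ζ - 1) = (1 - 1)/(ζ - 1) = 0


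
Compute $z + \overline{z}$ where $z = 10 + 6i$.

z + conjugate(z) = (a + bi) + (a - bi) = 2a
= 2 * 10 = 20


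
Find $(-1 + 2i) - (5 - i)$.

(-1 - 5) + (2 - (-1))i = -6 + 3i


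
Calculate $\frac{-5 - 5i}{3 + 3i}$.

Multiply numerator and denominator by conjugate (3 - 3i):
= (-5 - 5i)(3 - 3i) / (3^2 + 3^2)
= (-30) / 18
Divide through by 6: (-5) / 3
= -5/3


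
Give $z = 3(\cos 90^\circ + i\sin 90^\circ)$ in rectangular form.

a = r cos θ = 3 * 0 = 0
b = r sin θ = 3 * 1 = 3
z = 3i


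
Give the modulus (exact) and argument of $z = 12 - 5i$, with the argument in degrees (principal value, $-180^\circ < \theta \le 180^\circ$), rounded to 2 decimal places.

|z| = sqrt(12^2 + (-5)^2) = 13
arg(z) = arctan(b/a) = arctan(-5/12) (quadrant-adjusted) = -22.62°


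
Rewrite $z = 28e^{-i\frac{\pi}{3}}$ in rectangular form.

a = r cos θ = 28 * 1/2 = 14
b = r sin θ = 28 * -sqrt(3)/2 = -14*sqrt(3)
z = 14 - 14*sqrt(3)i


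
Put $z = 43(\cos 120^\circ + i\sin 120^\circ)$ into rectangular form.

a = r cos θ = 43 * -1/2 = -43/2
b = r sin θ = 43 * sqrt(3)/2 = 43*sqrt(3)/2
z = -43/2 + (43*sqrt(3)/2)i


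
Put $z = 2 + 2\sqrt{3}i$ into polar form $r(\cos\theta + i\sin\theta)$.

r = |z| = sqrt(a^2 + b^2) = sqrt((2)^2 + (2*sqrt(3))^2) = sqrt(4 + 12) = sqrt(16) = 4
θ = arctan(b/a) = arctan(3.4641/2) (quadrant-adjusted) = 60°
z = 4(cos 60° + i sin 60°)


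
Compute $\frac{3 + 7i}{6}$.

Divisor is real, so divide each part by 6:
= 1/2 + (7/6)i


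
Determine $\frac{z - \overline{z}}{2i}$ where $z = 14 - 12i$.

z - conjugate(z) = 2bi
(z - conjugate(z))/(2i) = 2bi/(2i) = b = -12


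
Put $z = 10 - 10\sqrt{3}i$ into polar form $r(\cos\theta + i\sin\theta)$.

r = |z| = sqrt(a^2 + b^2) = sqrt((10)^2 + (-10*sqrt(3))^2) = sqrt(100 + 300) = sqrt(400) = 20
θ = arctan(b/a) = arctan(-17.3205/10) (quadrant-adjusted) = 300°
z = 20(cos 300° + i sin 300°)


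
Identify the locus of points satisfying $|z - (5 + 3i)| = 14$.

|z - z0| = r describes a circle centered at z0 with radius r
Here z0 = 5 + 3i and r = 14
Locus: Circle centered at (5, 3) with radius 14


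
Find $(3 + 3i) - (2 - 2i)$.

(3 - 2) + (3 - (-2))i = 1 + 5i


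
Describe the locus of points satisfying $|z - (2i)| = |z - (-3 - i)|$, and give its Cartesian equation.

|z - z1| = |z - z2| means z is equidistant from z1 and z2,
i.e. the perpendicular bisector of the segment from (0, 2) to (-3, -1) (midpoint (-3/2, 1/2)).
With z = x + yi, square both sides:
(x - 0)^2 + (y - 2)^2 = (x - (-3))^2 + (y - (-1))^2
The x^2 and y^2 terms cancel: -6x + (-6)y = 10 - 4 = 6
Simplify: x + y = -1
Locus: Perpendicular bisector of the segment from (0, 2) to (-3, -1): the line x + y = -1


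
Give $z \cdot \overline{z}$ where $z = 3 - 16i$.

z * conjugate(z) = |z|^2 = a^2 + b^2
= 3^2 + (-16)^2 = 265


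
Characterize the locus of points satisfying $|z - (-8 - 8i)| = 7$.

|z - z0| = r describes a circle centered at z0 with radius r
Here z0 = -8 - 8i and r = 7
Locus: Circle centered at (-8, -8) with radius 7


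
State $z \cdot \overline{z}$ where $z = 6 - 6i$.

z * conjugate(z) = |z|^2 = a^2 + b^2
= 6^2 + (-6)^2 = 72


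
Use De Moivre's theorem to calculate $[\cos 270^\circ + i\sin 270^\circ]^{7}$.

By De Moivre: z^n = r^n(cos(nθ) + i sin(nθ))
= 1^7(cos(7*270°) + i sin(7*270°))
= 1(cos 90° + i sin 90°)
= i


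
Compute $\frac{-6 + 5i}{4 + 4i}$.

Multiply numerator and denominator by conjugate (4 - 4i):
= (-6 + 5i)(4 - 4i) / (4^2 + 4^2)
= (-4 + 44i) / 32
Divide through by 4: (-1 + 11i) / 8
= -1/8 + (11/8)i


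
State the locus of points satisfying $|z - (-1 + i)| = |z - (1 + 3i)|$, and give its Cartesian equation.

|z - z1| = |z - z2| means z is equidistant from z1 and z2,
i.e. the perpendicular bisector of the segment from (-1, 1) to (1, 3) (midpoint (0, 2)).
With z = x + yi, square both sides:
(x - (-1))^2 + (y - 1)^2 = (x - 1)^2 + (y - 3)^2
The x^2 and y^2 terms cancel: 4x + 4y = 10 - 2 = 8
Simplify: x + y = 2
Locus: Perpendicular bisector of the segment from (-1, 1) to (1, 3): the line x + y = 2


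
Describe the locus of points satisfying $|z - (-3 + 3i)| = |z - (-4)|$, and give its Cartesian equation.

|z - z1| = |z - z2| means z is equidistant from z1 and z2,
i.e. the perpendicular bisector of the segment from (-3, 3) to (-4, 0) (midpoint (-7/2, 3/2)).
With z = x + yi, square both sides:
(x - (-3))^2 + (y - 3)^2 = (x - (-4))^2 + (y - 0)^2
The x^2 and y^2 terms cancel: -2x + (-6)y = 16 - 18 = -2
Simplify: x + 3y = 1
Locus: Perpendicular bisector of the segment from (-3, 3) to (-4, 0): the line x + 3y = 1


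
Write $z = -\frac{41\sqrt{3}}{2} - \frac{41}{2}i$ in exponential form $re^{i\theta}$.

r = |z| = sqrt((-41*sqrt(3)/2)^2 + (-41/2)^2) = sqrt(5043/4 + 1681/4) = sqrt(1681) = 41
θ = arctan(b/a) = arctan(-20.5/-35.507) (quadrant-adjusted) = 210° = 7π/6
z = 41e^(i*7π/6)


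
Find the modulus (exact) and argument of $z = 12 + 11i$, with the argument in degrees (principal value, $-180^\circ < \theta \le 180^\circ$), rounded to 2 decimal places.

|z| = sqrt(12^2 + 11^2) = sqrt(265)
arg(z) = arctan(b/a) = arctan(11/12) (quadrant-adjusted) = 42.51°


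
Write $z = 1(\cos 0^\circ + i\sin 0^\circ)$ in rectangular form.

a = r cos θ = 1 * 1 = 1
b = r sin θ = 1 * 0 = 0
z = 1


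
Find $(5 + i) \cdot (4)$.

(a1*a2 - b1*b2) + (a1*b2 + b1*a2)i
= (20 - 0) + (0 + 4)i
= 20 + 4i


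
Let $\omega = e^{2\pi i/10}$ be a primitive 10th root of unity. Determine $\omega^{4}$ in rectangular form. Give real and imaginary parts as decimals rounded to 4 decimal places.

ω^4 = e^(2πi·4/10) = e^(i·4π/5)
= cos(4π/5) + i sin(4π/5)
= -0.8090 + 0.5878i


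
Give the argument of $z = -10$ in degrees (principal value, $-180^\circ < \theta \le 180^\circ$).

b = 0 and a < 0, so z lies on the negative real axis: θ = 180°


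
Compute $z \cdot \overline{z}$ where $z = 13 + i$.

z * conjugate(z) = |z|^2 = a^2 + b^2
= 13^2 + 1^2 = 170


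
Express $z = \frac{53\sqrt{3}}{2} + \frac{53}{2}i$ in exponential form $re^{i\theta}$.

r = |z| = sqrt((53*sqrt(3)/2)^2 + (53/2)^2) = sqrt(8427/4 + 2809/4) = sqrt(2809) = 53
θ = arctan(b/a) = arctan(26.5/45.8993) (quadrant-adjusted) = 30° = π/6
z = 53e^(i*π/6)


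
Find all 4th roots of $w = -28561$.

|w| = 28561, arg(w) = 180°
Root modulus = 28561^(1/4) = 13
Root arguments: θ_k = (180° + 360°k)/4 for k = 0, 1, ..., 3
Roots: 13*sqrt(2)/2 + (13*sqrt(2)/2)i, -13*sqrt(2)/2 + (13*sqrt(2)/2)i, -13*sqrt(2)/2 - (13*sqrt(2)/2)i, 13*sqrt(2)/2 - (13*sqrt(2)/2)i


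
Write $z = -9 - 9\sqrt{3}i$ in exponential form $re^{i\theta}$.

r = |z| = sqrt((-9)^2 + (-9*sqrt(3))^2) = sqrt(81 + 243) = sqrt(324) = 18
θ = arctan(b/a) = arctan(-15.5885/-9) (quadrant-adjusted) = -120° = -2π/3
z = 18e^(-i*2π/3)
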